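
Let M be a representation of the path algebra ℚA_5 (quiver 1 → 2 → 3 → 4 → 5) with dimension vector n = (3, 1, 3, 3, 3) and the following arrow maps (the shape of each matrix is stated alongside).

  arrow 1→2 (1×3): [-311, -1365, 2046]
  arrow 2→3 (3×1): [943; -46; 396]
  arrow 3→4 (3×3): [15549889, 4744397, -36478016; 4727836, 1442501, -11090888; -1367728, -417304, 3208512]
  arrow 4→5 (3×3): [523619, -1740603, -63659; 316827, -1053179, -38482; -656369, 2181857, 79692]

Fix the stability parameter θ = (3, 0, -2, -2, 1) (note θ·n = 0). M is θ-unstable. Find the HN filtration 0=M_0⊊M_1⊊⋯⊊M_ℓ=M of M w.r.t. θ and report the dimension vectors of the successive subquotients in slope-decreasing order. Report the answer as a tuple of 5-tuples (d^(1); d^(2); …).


Interval decomposition of M: I[1,1]^2, I[1,5], I[3,3], I[3,4], I[4,5], I[5,5].
HN type (ℓ=4): μ^(1)=3; μ^(2)=1; μ^(3)=-1/4; μ^(4)=-2

((2, 0, 0, 0, 0); (0, 0, 0, 0, 3); (1, 1, 1, 1, 0); (0, 0, 2, 2, 0))


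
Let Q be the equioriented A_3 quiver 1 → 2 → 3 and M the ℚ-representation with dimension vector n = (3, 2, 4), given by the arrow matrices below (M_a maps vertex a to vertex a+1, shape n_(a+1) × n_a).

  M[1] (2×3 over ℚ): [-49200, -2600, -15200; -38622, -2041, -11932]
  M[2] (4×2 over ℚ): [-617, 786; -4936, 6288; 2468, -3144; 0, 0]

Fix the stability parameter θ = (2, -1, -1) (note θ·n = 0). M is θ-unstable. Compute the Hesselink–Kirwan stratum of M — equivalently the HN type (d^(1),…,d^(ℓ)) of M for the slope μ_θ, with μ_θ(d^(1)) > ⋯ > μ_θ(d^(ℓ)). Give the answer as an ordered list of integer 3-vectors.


Barcode: M ≅ I[1,1]^2, I[1,3], I[2,2], I[3,3]^3. HN layers by μ_θ (3 steps, strictly decreasing):
  μ^(1)=2; μ^(2)=0; μ^(3)=-1

((2, 0, 0); (1, 1, 1); (0, 1, 3))


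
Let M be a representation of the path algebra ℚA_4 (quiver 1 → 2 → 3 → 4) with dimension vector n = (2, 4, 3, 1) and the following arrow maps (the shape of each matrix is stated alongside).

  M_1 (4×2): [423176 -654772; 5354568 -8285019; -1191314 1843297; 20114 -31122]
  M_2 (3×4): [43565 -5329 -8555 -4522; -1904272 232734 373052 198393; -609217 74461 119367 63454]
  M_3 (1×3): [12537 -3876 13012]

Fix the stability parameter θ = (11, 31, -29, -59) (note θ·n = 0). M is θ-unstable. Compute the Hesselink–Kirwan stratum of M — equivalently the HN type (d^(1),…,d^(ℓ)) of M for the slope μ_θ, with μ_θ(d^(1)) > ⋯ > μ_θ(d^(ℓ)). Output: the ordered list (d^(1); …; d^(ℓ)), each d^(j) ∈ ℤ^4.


Interval decomposition of M: I[1,2], I[1,4], I[2,2], I[2,3], I[3,3].
HN type (ℓ=5): μ^(1)=31; μ^(2)=11; μ^(3)=1; μ^(4)=-23/2; μ^(5)=-29

((0, 2, 0, 0); (1, 0, 0, 0); (0, 1, 1, 0); (1, 1, 1, 1); (0, 0, 1, 0))


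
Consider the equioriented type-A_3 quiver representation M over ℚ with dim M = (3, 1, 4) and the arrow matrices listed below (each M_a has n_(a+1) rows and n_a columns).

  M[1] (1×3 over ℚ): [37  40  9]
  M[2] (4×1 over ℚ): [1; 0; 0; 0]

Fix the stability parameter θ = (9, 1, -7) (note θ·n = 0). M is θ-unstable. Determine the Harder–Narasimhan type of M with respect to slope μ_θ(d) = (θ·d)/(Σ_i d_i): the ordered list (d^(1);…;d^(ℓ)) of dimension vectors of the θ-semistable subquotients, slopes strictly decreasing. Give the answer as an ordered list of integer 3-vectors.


Barcode: M ≅ I[1,1]^2, I[1,3], I[3,3]^3. HN layers by μ_θ (3 steps, strictly decreasing):
  μ^(1)=9; μ^(2)=1; μ^(3)=-7

((2, 0, 0); (1, 1, 1); (0, 0, 3))


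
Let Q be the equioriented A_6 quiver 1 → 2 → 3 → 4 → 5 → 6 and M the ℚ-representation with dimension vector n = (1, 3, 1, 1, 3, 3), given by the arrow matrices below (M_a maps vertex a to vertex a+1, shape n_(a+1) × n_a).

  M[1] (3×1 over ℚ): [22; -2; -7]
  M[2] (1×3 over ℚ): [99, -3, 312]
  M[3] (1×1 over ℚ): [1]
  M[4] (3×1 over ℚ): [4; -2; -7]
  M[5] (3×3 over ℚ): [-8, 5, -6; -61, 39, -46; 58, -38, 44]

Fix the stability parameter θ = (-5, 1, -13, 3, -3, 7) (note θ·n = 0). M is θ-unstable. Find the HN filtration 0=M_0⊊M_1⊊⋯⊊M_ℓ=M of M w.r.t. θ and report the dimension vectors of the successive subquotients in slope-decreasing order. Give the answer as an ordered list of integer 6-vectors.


Via rank(M_{q-1}∘⋯∘M_p): M ≅ I[1,2], I[2,2], I[2,5], I[5,6]^2, I[6,6].
μ_θ-semistable layers: μ^(1)=7; μ^(2)=1; μ^(3)=0; μ^(4)=-3; μ^(5)=-5; μ^(6)=-6

((0, 0, 0, 0, 0, 3); (0, 2, 0, 0, 0, 0); (0, 0, 0, 1, 1, 0); (0, 0, 0, 0, 2, 0); (1, 0, 0, 0, 0, 0); (0, 1, 1, 0, 0, 0))


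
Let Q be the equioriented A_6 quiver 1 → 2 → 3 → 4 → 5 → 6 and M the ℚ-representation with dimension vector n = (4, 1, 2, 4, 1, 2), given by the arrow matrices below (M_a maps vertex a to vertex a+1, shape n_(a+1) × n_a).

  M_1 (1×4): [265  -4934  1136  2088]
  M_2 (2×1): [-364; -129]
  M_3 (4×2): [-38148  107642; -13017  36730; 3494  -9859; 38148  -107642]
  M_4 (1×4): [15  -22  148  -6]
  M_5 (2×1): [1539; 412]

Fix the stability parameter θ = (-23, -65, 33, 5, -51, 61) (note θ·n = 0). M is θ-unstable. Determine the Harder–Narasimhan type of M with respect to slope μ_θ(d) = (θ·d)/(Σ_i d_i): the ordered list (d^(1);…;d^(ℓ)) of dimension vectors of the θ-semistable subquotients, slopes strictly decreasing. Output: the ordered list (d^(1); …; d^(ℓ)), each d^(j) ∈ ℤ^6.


Via rank(M_{q-1}∘⋯∘M_p): M ≅ I[1,1]^3, I[1,6], I[3,4], I[4,4]^2, I[6,6].
μ_θ-semistable layers: μ^(1)=61; μ^(2)=19; μ^(3)=5; μ^(4)=-13/3; μ^(5)=-23; μ^(6)=-44

((0, 0, 0, 0, 0, 2); (0, 0, 1, 1, 0, 0); (0, 0, 0, 2, 0, 0); (0, 0, 1, 1, 1, 0); (3, 0, 0, 0, 0, 0); (1, 1, 0, 0, 0, 0))


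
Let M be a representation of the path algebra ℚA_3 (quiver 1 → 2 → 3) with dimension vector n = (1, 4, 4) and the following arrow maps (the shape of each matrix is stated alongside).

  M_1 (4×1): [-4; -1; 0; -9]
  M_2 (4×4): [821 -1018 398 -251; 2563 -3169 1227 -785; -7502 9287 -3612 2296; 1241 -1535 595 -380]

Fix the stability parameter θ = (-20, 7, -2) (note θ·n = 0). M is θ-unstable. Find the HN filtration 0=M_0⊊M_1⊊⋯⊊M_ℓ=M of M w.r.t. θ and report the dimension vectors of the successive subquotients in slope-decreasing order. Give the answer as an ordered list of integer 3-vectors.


Via rank(M_{q-1}∘⋯∘M_p): M ≅ I[1,3], I[2,3]^3.
μ_θ-semistable layers: μ^(1)=5/2; μ^(2)=-20

((0, 4, 4); (1, 0, 0))


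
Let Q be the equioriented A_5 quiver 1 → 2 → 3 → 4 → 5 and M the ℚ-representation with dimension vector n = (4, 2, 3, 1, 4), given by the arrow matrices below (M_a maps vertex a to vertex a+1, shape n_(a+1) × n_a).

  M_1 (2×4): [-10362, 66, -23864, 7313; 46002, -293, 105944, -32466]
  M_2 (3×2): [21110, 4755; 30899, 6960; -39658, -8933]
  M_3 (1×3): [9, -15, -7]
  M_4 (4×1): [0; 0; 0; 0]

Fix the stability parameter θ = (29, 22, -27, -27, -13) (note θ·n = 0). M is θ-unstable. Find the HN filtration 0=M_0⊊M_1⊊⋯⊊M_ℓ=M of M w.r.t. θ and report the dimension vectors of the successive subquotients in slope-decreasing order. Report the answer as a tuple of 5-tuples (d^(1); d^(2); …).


Barcode: M ≅ I[1,1]^2, I[1,3], I[1,4], I[3,3], I[5,5]^4. HN layers by μ_θ (5 steps, strictly decreasing):
  μ^(1)=29; μ^(2)=8; μ^(3)=-3/4; μ^(4)=-13; μ^(5)=-27

((2, 0, 0, 0, 0); (1, 1, 1, 0, 0); (1, 1, 1, 1, 0); (0, 0, 0, 0, 4); (0, 0, 1, 0, 0))


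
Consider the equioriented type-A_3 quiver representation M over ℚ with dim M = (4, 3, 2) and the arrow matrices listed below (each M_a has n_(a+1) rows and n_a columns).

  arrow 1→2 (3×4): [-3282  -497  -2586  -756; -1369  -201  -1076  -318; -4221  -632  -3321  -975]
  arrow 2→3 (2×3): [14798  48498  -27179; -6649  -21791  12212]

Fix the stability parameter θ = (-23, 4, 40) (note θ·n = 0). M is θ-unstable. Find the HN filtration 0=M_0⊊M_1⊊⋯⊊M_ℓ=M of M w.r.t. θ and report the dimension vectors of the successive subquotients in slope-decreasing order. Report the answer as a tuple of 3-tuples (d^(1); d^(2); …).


Via rank(M_{q-1}∘⋯∘M_p): M ≅ I[1,1], I[1,2], I[1,3]^2.
μ_θ-semistable layers: μ^(1)=40; μ^(2)=4; μ^(3)=-23

((0, 0, 2); (0, 3, 0); (4, 0, 0))


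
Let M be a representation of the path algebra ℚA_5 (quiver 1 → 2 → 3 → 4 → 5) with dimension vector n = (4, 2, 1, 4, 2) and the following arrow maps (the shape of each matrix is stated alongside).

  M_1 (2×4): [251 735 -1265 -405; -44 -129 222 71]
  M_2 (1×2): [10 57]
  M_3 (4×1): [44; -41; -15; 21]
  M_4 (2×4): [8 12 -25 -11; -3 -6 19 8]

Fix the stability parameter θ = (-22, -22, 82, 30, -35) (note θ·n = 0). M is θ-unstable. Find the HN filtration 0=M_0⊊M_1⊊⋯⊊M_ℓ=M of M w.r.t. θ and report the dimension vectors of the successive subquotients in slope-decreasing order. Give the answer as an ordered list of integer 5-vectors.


Interval decomposition of M: I[1,1]^2, I[1,2], I[1,5], I[4,4]^2, I[4,5].
HN type (ℓ=4): μ^(1)=30; μ^(2)=77/3; μ^(3)=-5/2; μ^(4)=-22

((0, 0, 0, 2, 0); (0, 0, 1, 1, 1); (0, 0, 0, 1, 1); (4, 2, 0, 0, 0))


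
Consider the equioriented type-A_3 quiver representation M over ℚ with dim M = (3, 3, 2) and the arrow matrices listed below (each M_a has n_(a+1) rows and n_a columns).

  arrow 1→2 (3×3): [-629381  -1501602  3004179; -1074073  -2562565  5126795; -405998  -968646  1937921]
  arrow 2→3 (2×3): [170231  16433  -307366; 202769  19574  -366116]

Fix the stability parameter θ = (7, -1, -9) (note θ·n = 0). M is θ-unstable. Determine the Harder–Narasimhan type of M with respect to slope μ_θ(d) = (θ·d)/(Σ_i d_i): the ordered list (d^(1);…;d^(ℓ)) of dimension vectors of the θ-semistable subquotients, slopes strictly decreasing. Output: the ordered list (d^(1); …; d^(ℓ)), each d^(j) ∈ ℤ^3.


Via rank(M_{q-1}∘⋯∘M_p): M ≅ I[1,2], I[1,3]^2.
μ_θ-semistable layers: μ^(1)=3; μ^(2)=-1

((1, 1, 0); (2, 2, 2))


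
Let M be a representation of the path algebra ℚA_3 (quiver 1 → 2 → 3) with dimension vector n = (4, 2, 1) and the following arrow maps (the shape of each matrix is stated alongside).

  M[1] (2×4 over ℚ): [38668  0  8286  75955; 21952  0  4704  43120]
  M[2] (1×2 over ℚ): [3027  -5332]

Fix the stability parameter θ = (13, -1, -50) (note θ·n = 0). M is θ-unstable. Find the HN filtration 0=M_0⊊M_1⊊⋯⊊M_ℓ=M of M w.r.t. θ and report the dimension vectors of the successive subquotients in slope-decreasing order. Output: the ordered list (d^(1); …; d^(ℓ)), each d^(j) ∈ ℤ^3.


Barcode: M ≅ I[1,1]^3, I[1,3], I[2,2]. HN layers by μ_θ (3 steps, strictly decreasing):
  μ^(1)=13; μ^(2)=-1; μ^(3)=-38/3

((3, 0, 0); (0, 1, 0); (1, 1, 1))


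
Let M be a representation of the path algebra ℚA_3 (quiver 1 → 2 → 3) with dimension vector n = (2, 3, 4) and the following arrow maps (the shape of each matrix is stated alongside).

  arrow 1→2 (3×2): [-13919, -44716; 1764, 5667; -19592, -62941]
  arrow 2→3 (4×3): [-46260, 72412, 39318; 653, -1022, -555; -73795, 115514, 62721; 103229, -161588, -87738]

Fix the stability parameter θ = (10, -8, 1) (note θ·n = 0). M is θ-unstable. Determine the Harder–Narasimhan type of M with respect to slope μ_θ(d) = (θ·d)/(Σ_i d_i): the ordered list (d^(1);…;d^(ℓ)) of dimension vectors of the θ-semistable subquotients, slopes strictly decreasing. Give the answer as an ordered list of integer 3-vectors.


Via rank(M_{q-1}∘⋯∘M_p): M ≅ I[1,3]^2, I[2,2], I[3,3]^2.
μ_θ-semistable layers: μ^(1)=1; μ^(2)=-8

((2, 2, 4); (0, 1, 0))


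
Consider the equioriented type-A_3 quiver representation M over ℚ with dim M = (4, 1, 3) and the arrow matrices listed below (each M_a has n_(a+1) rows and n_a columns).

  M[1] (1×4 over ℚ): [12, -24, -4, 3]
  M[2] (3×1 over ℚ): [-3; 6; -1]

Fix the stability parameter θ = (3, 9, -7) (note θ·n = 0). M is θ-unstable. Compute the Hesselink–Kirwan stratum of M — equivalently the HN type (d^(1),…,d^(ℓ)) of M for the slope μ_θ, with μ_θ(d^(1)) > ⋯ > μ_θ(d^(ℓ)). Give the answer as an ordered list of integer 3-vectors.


Barcode: M ≅ I[1,1]^3, I[1,3], I[3,3]^2. HN layers by μ_θ (3 steps, strictly decreasing):
  μ^(1)=3; μ^(2)=5/3; μ^(3)=-7

((3, 0, 0); (1, 1, 1); (0, 0, 2))


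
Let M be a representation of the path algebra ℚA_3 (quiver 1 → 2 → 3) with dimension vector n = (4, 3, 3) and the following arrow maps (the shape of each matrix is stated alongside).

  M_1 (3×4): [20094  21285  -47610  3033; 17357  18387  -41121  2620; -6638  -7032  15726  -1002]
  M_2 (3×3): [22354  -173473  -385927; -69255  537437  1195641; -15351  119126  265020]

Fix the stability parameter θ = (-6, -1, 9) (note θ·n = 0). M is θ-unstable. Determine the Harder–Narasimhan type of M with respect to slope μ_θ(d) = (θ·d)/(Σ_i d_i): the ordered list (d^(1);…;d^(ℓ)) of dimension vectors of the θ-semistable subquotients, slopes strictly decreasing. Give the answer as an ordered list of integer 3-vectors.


Via rank(M_{q-1}∘⋯∘M_p): M ≅ I[1,1]^2, I[1,3]^2, I[2,2], I[3,3].
μ_θ-semistable layers: μ^(1)=9; μ^(2)=-1; μ^(3)=-6

((0, 0, 3); (0, 3, 0); (4, 0, 0))


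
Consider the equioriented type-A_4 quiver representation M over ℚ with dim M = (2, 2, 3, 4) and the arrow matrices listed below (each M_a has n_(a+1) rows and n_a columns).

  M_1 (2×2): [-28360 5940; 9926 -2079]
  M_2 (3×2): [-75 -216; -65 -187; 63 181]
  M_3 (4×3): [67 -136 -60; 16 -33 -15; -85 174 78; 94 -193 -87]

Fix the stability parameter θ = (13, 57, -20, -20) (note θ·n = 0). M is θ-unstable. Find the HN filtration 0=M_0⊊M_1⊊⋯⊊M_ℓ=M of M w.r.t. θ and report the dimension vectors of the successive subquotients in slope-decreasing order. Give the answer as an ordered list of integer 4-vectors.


Interval decomposition of M: I[1,1], I[1,3], I[2,4], I[3,4], I[4,4]^2.
HN type (ℓ=4): μ^(1)=37/2; μ^(2)=13; μ^(3)=17/3; μ^(4)=-20

((0, 1, 1, 0); (2, 0, 0, 0); (0, 1, 1, 1); (0, 0, 1, 3))


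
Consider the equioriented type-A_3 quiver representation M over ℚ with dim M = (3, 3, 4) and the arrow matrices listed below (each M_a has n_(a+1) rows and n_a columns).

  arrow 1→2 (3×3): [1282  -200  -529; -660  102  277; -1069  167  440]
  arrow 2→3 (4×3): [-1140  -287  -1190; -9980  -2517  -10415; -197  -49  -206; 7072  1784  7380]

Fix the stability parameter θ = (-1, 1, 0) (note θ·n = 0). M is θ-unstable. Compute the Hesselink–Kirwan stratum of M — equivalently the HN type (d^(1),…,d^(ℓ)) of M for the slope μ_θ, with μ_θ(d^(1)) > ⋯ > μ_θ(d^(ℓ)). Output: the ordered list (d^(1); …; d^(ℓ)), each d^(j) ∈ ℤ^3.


Via rank(M_{q-1}∘⋯∘M_p): M ≅ I[1,1], I[1,3]^2, I[2,3], I[3,3].
μ_θ-semistable layers: μ^(1)=1/2; μ^(2)=0; μ^(3)=-1

((0, 3, 3); (0, 0, 1); (3, 0, 0))


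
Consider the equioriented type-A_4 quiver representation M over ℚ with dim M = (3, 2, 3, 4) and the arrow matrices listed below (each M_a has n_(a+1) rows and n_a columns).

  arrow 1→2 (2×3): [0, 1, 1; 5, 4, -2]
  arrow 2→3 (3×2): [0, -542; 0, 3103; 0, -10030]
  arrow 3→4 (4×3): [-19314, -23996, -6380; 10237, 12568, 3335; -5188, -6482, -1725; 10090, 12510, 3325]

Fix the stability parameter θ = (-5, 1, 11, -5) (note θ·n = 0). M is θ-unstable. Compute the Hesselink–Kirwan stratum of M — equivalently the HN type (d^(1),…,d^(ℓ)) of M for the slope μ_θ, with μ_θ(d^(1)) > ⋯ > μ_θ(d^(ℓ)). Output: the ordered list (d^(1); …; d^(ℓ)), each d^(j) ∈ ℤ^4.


Interval decomposition of M: I[1,1], I[1,2], I[1,3], I[3,4]^2, I[4,4]^2.
HN type (ℓ=4): μ^(1)=11; μ^(2)=3; μ^(3)=1; μ^(4)=-5

((0, 0, 1, 0); (0, 0, 2, 2); (0, 2, 0, 0); (3, 0, 0, 2))


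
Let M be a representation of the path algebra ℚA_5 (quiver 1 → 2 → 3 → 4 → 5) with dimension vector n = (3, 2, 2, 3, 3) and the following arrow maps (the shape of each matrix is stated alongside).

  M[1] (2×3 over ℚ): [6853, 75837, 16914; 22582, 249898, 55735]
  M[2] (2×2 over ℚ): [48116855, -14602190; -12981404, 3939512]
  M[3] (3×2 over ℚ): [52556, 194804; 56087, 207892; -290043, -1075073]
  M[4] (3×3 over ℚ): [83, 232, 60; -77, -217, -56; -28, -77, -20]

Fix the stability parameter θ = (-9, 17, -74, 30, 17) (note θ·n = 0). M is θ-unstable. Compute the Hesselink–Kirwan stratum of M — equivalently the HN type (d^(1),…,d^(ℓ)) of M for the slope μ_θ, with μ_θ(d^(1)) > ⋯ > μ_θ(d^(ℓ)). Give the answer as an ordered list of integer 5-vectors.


Interval decomposition of M: I[1,1], I[1,2], I[1,5], I[3,4], I[4,5], I[5,5].
HN type (ℓ=6): μ^(1)=30; μ^(2)=47/2; μ^(3)=17; μ^(4)=-9; μ^(5)=-22; μ^(6)=-74

((0, 0, 0, 1, 0); (0, 0, 0, 2, 2); (0, 1, 0, 0, 1); (2, 0, 0, 0, 0); (1, 1, 1, 0, 0); (0, 0, 1, 0, 0))


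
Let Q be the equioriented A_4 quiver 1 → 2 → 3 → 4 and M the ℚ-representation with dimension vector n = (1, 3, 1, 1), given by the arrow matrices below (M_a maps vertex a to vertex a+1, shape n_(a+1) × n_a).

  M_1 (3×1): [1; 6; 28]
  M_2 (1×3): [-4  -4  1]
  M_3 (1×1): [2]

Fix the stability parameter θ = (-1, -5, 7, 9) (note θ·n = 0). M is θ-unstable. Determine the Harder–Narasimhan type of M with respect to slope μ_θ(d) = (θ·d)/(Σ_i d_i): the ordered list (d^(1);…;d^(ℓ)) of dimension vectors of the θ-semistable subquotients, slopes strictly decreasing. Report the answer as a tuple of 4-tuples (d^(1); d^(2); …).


Interval decomposition of M: I[1,2], I[2,2], I[2,4].
HN type (ℓ=4): μ^(1)=9; μ^(2)=7; μ^(3)=-3; μ^(4)=-5

((0, 0, 0, 1); (0, 0, 1, 0); (1, 1, 0, 0); (0, 2, 0, 0))


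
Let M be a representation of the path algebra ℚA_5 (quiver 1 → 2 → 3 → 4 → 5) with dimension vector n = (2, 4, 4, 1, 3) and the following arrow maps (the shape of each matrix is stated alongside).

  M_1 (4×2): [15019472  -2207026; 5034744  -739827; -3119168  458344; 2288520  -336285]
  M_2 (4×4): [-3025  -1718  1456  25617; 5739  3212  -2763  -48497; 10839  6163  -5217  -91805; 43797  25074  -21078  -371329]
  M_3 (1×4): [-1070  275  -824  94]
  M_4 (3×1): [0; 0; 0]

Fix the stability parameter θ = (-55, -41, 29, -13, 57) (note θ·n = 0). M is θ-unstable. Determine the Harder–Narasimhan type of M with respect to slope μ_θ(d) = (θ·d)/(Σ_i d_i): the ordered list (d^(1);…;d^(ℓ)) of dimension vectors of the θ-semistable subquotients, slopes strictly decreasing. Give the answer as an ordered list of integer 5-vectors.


Barcode: M ≅ I[1,1], I[1,4], I[2,2], I[2,3]^2, I[3,3], I[5,5]^3. HN layers by μ_θ (5 steps, strictly decreasing):
  μ^(1)=57; μ^(2)=29; μ^(3)=8; μ^(4)=-41; μ^(5)=-55

((0, 0, 0, 0, 3); (0, 0, 3, 0, 0); (0, 0, 1, 1, 0); (0, 4, 0, 0, 0); (2, 0, 0, 0, 0))


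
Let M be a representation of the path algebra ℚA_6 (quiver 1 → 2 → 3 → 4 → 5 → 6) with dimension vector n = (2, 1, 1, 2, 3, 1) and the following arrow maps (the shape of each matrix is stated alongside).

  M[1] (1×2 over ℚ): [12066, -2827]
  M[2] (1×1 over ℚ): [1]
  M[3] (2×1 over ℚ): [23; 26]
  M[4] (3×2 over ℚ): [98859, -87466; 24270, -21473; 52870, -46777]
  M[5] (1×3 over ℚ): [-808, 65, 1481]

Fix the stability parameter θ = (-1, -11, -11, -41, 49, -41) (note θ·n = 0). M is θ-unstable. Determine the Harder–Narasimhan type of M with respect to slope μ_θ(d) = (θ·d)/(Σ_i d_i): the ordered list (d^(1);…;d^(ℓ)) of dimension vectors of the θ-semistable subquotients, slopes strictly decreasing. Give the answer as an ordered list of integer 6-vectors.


Barcode: M ≅ I[1,1], I[1,5], I[4,6], I[5,5]. HN layers by μ_θ (5 steps, strictly decreasing):
  μ^(1)=49; μ^(2)=4; μ^(3)=-1; μ^(4)=-16; μ^(5)=-41

((0, 0, 0, 0, 2, 0); (0, 0, 0, 0, 1, 1); (1, 0, 0, 0, 0, 0); (1, 1, 1, 1, 0, 0); (0, 0, 0, 1, 0, 0))


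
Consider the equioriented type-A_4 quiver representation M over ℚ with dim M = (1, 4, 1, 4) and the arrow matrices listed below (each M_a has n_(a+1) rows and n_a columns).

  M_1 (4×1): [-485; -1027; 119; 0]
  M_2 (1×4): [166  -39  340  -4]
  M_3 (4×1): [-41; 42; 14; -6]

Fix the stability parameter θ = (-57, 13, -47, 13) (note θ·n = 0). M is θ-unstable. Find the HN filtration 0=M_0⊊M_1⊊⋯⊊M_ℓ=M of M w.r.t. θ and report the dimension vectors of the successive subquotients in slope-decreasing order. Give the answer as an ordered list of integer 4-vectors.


Interval decomposition of M: I[1,4], I[2,2]^3, I[4,4]^3.
HN type (ℓ=3): μ^(1)=13; μ^(2)=-17; μ^(3)=-57

((0, 3, 0, 4); (0, 1, 1, 0); (1, 0, 0, 0))


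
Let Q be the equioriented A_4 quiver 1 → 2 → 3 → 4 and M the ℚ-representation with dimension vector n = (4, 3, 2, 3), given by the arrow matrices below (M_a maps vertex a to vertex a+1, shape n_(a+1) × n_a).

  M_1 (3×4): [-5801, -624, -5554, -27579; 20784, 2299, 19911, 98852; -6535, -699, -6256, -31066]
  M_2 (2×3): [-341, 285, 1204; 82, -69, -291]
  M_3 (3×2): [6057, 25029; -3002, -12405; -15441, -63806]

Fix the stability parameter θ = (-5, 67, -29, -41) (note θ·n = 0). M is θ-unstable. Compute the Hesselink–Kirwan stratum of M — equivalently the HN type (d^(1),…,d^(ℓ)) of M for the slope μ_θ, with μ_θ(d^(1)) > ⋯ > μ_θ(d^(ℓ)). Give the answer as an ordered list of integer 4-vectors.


Barcode: M ≅ I[1,1], I[1,2], I[1,4]^2, I[4,4]. HN layers by μ_θ (4 steps, strictly decreasing):
  μ^(1)=67; μ^(2)=-1; μ^(3)=-5; μ^(4)=-41

((0, 1, 0, 0); (0, 2, 2, 2); (4, 0, 0, 0); (0, 0, 0, 1))


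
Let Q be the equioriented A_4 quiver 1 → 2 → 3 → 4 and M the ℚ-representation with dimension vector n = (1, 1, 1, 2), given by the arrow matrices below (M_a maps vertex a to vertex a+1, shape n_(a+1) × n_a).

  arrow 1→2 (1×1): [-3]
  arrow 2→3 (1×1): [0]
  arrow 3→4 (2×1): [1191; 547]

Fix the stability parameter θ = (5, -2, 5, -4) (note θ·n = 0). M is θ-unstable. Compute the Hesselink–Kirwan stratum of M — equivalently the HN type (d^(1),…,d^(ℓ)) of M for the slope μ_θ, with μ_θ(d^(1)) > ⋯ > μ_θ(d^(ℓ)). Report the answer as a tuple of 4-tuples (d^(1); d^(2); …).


Via rank(M_{q-1}∘⋯∘M_p): M ≅ I[1,2], I[3,4], I[4,4].
μ_θ-semistable layers: μ^(1)=3/2; μ^(2)=1/2; μ^(3)=-4

((1, 1, 0, 0); (0, 0, 1, 1); (0, 0, 0, 1))


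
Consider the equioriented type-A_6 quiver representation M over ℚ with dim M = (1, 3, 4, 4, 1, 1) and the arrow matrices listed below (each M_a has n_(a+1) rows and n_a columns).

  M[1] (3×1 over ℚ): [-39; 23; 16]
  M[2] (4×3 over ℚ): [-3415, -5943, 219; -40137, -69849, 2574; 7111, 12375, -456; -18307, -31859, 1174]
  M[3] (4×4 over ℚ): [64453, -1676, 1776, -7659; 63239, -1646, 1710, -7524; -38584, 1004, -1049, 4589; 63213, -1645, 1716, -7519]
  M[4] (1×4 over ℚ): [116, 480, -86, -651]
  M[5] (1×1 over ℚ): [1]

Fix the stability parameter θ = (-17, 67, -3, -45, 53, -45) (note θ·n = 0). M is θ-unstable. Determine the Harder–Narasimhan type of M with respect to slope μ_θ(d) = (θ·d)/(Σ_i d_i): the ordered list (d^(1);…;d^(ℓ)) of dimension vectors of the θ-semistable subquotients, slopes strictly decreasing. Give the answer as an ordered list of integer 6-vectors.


Via rank(M_{q-1}∘⋯∘M_p): M ≅ I[1,2], I[2,4], I[2,6], I[3,4]^2.
μ_θ-semistable layers: μ^(1)=67; μ^(2)=19/3; μ^(3)=27/5; μ^(4)=-17; μ^(5)=-24

((0, 1, 0, 0, 0, 0); (0, 1, 1, 1, 0, 0); (0, 1, 1, 1, 1, 1); (1, 0, 0, 0, 0, 0); (0, 0, 2, 2, 0, 0))


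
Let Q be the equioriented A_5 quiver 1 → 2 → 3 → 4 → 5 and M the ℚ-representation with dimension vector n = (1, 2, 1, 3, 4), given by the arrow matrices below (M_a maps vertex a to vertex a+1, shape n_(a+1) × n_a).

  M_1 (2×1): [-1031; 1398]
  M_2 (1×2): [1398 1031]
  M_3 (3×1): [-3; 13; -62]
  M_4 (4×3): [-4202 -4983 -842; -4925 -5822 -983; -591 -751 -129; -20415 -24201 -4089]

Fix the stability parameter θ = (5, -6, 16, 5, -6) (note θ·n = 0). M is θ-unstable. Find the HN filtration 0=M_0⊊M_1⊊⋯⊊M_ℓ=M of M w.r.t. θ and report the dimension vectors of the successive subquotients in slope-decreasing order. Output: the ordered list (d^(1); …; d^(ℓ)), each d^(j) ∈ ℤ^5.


Barcode: M ≅ I[1,2], I[2,5], I[4,4], I[4,5], I[5,5]^2. HN layers by μ_θ (3 steps, strictly decreasing):
  μ^(1)=5; μ^(2)=-1/2; μ^(3)=-6

((0, 0, 1, 2, 1); (1, 1, 0, 1, 1); (0, 1, 0, 0, 2))


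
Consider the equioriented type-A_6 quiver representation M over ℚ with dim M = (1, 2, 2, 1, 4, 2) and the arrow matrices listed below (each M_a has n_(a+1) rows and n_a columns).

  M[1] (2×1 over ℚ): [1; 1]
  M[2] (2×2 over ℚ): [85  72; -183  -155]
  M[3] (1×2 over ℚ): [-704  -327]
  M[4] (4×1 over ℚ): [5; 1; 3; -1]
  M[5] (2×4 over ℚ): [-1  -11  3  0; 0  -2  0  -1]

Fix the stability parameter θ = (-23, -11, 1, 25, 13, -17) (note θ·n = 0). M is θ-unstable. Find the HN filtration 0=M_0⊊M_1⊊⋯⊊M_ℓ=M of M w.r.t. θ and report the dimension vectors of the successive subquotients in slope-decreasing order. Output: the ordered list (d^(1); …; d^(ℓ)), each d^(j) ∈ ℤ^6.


Via rank(M_{q-1}∘⋯∘M_p): M ≅ I[1,6], I[2,3], I[5,5]^2, I[5,6].
μ_θ-semistable layers: μ^(1)=13; μ^(2)=7; μ^(3)=1; μ^(4)=-2; μ^(5)=-11; μ^(6)=-23

((0, 0, 0, 0, 2, 0); (0, 0, 0, 1, 1, 1); (0, 0, 2, 0, 0, 0); (0, 0, 0, 0, 1, 1); (0, 2, 0, 0, 0, 0); (1, 0, 0, 0, 0, 0))


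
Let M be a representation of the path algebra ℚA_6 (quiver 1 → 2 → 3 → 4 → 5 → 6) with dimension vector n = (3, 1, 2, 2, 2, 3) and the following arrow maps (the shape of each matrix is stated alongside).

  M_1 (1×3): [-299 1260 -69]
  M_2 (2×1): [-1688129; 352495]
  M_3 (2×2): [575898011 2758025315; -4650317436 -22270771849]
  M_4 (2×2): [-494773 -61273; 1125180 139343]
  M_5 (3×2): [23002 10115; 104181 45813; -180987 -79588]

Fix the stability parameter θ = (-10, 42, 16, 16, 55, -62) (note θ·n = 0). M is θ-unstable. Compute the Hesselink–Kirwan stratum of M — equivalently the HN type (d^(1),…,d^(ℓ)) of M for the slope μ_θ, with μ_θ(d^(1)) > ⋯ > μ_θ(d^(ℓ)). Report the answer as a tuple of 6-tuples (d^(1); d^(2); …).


Via rank(M_{q-1}∘⋯∘M_p): M ≅ I[1,1]^2, I[1,6], I[3,6], I[6,6].
μ_θ-semistable layers: μ^(1)=67/5; μ^(2)=25/4; μ^(3)=-10; μ^(4)=-62

((0, 1, 1, 1, 1, 1); (0, 0, 1, 1, 1, 1); (3, 0, 0, 0, 0, 0); (0, 0, 0, 0, 0, 1))


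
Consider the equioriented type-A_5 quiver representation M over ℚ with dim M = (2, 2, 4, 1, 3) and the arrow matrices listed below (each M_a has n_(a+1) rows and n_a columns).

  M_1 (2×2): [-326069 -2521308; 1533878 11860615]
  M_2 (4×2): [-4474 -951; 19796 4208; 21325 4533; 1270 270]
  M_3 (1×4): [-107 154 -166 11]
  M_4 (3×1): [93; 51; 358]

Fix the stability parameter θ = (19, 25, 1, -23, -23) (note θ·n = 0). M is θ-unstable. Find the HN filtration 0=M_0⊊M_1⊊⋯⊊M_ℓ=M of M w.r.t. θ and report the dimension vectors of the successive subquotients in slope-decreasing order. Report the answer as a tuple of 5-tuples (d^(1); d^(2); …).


Via rank(M_{q-1}∘⋯∘M_p): M ≅ I[1,3], I[1,5], I[3,3]^2, I[5,5]^2.
μ_θ-semistable layers: μ^(1)=15; μ^(2)=1; μ^(3)=-1/5; μ^(4)=-23

((1, 1, 1, 0, 0); (0, 0, 2, 0, 0); (1, 1, 1, 1, 1); (0, 0, 0, 0, 2))


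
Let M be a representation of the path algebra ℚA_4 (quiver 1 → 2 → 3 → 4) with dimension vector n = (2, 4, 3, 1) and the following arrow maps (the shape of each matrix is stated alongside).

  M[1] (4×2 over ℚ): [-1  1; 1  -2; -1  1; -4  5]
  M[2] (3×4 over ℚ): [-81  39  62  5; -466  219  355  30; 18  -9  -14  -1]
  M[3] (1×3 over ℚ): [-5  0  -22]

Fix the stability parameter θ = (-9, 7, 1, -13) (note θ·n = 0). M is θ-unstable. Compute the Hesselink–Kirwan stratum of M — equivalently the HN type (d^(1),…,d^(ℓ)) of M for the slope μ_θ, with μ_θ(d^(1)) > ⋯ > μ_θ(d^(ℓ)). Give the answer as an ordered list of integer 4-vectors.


Via rank(M_{q-1}∘⋯∘M_p): M ≅ I[1,3], I[1,4], I[2,2], I[2,3].
μ_θ-semistable layers: μ^(1)=7; μ^(2)=4; μ^(3)=-5/3; μ^(4)=-9

((0, 1, 0, 0); (0, 2, 2, 0); (0, 1, 1, 1); (2, 0, 0, 0))


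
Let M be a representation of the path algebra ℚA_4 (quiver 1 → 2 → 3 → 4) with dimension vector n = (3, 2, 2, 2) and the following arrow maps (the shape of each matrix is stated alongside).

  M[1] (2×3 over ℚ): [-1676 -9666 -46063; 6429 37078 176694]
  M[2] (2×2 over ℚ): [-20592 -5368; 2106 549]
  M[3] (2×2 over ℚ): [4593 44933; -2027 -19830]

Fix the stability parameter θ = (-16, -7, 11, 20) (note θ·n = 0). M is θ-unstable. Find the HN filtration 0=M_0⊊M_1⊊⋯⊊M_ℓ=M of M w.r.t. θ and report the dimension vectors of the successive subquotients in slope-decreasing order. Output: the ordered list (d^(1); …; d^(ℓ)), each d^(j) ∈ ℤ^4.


Via rank(M_{q-1}∘⋯∘M_p): M ≅ I[1,1], I[1,2], I[1,4], I[3,4].
μ_θ-semistable layers: μ^(1)=20; μ^(2)=11; μ^(3)=-7; μ^(4)=-16

((0, 0, 0, 2); (0, 0, 2, 0); (0, 2, 0, 0); (3, 0, 0, 0))


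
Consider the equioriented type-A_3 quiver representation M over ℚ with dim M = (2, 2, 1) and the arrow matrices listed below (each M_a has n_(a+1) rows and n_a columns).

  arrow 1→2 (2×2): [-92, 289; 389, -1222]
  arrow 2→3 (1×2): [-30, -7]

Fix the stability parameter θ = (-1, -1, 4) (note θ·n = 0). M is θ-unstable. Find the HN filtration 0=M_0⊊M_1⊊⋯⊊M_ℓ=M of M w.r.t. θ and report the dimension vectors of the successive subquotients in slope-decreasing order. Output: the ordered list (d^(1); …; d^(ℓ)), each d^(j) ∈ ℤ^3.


Barcode: M ≅ I[1,2], I[1,3]. HN layers by μ_θ (2 steps, strictly decreasing):
  μ^(1)=4; μ^(2)=-1

((0, 0, 1); (2, 2, 0))


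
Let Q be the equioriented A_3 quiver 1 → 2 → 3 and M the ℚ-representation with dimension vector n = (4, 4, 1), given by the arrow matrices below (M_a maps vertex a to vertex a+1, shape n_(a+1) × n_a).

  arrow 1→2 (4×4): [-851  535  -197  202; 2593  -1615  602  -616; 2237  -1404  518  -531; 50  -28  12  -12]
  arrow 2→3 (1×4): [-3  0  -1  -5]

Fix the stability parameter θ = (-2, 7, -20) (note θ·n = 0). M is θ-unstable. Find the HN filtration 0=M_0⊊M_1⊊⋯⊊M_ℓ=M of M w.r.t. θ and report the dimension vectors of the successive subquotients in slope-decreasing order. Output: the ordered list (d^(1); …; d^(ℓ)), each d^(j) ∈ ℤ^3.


Via rank(M_{q-1}∘⋯∘M_p): M ≅ I[1,2]^3, I[1,3].
μ_θ-semistable layers: μ^(1)=7; μ^(2)=-2; μ^(3)=-5

((0, 3, 0); (3, 0, 0); (1, 1, 1))


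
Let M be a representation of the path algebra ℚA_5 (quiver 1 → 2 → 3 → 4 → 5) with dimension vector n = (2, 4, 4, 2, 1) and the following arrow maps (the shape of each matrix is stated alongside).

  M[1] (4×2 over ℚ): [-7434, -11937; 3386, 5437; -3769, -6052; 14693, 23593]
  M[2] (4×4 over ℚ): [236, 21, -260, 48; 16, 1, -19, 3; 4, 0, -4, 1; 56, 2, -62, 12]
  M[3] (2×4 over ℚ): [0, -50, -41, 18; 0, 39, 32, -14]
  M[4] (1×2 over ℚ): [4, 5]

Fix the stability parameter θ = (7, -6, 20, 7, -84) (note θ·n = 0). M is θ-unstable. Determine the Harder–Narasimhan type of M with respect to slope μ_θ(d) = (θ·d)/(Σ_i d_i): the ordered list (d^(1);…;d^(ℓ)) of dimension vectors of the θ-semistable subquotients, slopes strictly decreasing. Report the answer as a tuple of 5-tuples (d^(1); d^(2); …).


Via rank(M_{q-1}∘⋯∘M_p): M ≅ I[1,3], I[1,5], I[2,2], I[2,4], I[3,3].
μ_θ-semistable layers: μ^(1)=20; μ^(2)=27/2; μ^(3)=1/2; μ^(4)=-6; μ^(5)=-56/5

((0, 0, 2, 0, 0); (0, 0, 1, 1, 0); (1, 1, 0, 0, 0); (0, 2, 0, 0, 0); (1, 1, 1, 1, 1))


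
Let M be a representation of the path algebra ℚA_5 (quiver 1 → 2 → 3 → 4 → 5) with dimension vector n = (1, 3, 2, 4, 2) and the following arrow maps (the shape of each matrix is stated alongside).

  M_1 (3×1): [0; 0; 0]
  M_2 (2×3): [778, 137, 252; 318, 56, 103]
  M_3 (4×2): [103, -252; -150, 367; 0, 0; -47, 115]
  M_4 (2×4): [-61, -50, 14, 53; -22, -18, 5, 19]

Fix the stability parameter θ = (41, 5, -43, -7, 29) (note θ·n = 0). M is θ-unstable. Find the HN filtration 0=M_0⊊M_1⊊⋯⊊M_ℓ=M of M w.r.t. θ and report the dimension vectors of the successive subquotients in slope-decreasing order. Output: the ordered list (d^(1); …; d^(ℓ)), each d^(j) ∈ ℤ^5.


Interval decomposition of M: I[1,1], I[2,2], I[2,5]^2, I[4,4]^2.
HN type (ℓ=5): μ^(1)=41; μ^(2)=29; μ^(3)=5; μ^(4)=-7; μ^(5)=-19

((1, 0, 0, 0, 0); (0, 0, 0, 0, 2); (0, 1, 0, 0, 0); (0, 0, 0, 4, 0); (0, 2, 2, 0, 0))


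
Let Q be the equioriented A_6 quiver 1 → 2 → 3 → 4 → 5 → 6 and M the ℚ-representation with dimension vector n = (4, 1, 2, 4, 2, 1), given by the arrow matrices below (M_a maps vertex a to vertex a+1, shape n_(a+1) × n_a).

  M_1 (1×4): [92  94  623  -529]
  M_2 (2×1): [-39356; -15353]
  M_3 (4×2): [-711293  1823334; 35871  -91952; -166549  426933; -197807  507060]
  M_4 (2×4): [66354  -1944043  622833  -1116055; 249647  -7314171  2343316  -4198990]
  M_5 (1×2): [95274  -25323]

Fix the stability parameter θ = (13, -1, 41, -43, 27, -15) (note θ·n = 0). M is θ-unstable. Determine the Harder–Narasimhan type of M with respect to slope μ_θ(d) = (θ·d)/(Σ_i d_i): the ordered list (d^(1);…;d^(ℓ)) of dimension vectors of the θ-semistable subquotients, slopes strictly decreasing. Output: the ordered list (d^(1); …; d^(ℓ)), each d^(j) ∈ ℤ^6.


Interval decomposition of M: I[1,1]^3, I[1,5], I[3,4], I[4,4], I[4,6].
HN type (ℓ=6): μ^(1)=27; μ^(2)=13; μ^(3)=6; μ^(4)=5/2; μ^(5)=-1; μ^(6)=-43

((0, 0, 0, 0, 1, 0); (3, 0, 0, 0, 0, 0); (0, 0, 0, 0, 1, 1); (1, 1, 1, 1, 0, 0); (0, 0, 1, 1, 0, 0); (0, 0, 0, 2, 0, 0))


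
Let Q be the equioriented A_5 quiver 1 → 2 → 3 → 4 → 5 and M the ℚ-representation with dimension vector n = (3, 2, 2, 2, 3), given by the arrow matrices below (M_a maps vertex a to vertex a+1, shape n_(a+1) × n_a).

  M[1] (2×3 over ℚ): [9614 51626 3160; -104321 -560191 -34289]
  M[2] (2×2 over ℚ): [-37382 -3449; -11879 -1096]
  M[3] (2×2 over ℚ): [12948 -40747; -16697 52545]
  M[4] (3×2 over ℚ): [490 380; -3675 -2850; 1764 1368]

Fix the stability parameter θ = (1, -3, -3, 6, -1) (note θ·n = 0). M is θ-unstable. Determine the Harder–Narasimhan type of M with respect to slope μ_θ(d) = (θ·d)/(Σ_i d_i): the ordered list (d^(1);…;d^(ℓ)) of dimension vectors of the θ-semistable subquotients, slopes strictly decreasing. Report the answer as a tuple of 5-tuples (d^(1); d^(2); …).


Barcode: M ≅ I[1,1], I[1,4], I[1,5], I[5,5]^2. HN layers by μ_θ (5 steps, strictly decreasing):
  μ^(1)=6; μ^(2)=5/2; μ^(3)=1; μ^(4)=-1; μ^(5)=-5/3

((0, 0, 0, 1, 0); (0, 0, 0, 1, 1); (1, 0, 0, 0, 0); (0, 0, 0, 0, 2); (2, 2, 2, 0, 0))


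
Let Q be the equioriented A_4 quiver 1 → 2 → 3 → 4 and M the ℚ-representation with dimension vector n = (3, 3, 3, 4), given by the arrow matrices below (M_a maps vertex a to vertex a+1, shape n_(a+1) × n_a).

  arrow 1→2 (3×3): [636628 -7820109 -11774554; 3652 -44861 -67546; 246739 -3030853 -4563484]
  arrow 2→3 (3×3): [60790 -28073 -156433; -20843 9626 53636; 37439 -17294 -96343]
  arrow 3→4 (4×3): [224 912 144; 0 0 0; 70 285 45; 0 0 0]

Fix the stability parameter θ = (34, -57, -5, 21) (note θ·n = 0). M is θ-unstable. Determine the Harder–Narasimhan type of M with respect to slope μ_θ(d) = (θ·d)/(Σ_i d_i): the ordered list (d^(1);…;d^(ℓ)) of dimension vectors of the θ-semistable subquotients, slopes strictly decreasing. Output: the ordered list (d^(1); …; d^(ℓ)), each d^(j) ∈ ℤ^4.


Barcode: M ≅ I[1,1], I[1,3], I[1,4], I[2,3], I[4,4]^3. HN layers by μ_θ (5 steps, strictly decreasing):
  μ^(1)=34; μ^(2)=21; μ^(3)=-5; μ^(4)=-23/2; μ^(5)=-57

((1, 0, 0, 0); (0, 0, 0, 4); (0, 0, 3, 0); (2, 2, 0, 0); (0, 1, 0, 0))


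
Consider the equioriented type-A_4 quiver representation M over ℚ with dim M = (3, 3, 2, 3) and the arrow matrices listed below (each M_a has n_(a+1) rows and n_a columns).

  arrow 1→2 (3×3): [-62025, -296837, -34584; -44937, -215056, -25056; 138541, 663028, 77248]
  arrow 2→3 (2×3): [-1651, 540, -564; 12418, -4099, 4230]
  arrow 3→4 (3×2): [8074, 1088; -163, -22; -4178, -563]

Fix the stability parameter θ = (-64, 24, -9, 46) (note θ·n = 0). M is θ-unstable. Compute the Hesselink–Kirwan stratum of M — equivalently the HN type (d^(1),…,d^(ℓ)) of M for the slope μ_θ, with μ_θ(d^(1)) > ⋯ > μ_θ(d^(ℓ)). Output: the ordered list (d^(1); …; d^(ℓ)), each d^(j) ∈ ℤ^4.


Via rank(M_{q-1}∘⋯∘M_p): M ≅ I[1,1], I[1,4]^2, I[2,2], I[4,4].
μ_θ-semistable layers: μ^(1)=46; μ^(2)=24; μ^(3)=15/2; μ^(4)=-64

((0, 0, 0, 3); (0, 1, 0, 0); (0, 2, 2, 0); (3, 0, 0, 0))


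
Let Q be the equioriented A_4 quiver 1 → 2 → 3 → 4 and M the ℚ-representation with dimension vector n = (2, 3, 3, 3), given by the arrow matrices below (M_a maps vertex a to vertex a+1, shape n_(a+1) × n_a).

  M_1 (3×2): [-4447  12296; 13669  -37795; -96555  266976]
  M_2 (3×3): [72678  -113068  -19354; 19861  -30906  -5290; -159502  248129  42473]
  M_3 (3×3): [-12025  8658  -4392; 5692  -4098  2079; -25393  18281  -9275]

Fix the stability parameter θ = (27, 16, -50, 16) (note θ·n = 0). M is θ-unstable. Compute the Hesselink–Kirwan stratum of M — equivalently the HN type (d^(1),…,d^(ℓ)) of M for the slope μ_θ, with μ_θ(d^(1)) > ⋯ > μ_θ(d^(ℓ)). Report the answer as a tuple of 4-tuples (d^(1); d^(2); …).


Barcode: M ≅ I[1,4]^2, I[2,4]. HN layers by μ_θ (3 steps, strictly decreasing):
  μ^(1)=16; μ^(2)=-7/3; μ^(3)=-17

((0, 0, 0, 3); (2, 2, 2, 0); (0, 1, 1, 0))


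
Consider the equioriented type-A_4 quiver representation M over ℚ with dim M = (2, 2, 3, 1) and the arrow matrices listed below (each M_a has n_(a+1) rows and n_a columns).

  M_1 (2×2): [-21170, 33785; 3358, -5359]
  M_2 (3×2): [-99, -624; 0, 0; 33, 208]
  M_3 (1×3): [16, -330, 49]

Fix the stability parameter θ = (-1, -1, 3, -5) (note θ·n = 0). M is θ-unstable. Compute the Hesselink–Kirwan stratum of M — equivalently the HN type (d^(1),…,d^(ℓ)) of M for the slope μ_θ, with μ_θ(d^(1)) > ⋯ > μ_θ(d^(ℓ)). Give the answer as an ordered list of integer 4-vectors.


Barcode: M ≅ I[1,1], I[1,4], I[2,2], I[3,3]^2. HN layers by μ_θ (2 steps, strictly decreasing):
  μ^(1)=3; μ^(2)=-1

((0, 0, 2, 0); (2, 2, 1, 1))


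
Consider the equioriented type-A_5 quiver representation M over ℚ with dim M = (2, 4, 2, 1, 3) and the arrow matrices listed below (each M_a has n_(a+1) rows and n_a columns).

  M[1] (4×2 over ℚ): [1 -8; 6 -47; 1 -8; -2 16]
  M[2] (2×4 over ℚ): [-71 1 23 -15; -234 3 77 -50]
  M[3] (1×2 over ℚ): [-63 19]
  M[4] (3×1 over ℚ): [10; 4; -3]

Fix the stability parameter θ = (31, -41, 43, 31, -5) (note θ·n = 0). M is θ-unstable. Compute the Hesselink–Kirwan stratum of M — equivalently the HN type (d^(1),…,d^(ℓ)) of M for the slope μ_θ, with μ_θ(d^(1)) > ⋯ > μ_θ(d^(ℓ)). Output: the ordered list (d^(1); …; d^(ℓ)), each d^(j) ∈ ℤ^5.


Interval decomposition of M: I[1,3], I[1,5], I[2,2]^2, I[5,5]^2.
HN type (ℓ=4): μ^(1)=43; μ^(2)=23; μ^(3)=-5; μ^(4)=-41

((0, 0, 1, 0, 0); (0, 0, 1, 1, 1); (2, 2, 0, 0, 2); (0, 2, 0, 0, 0))


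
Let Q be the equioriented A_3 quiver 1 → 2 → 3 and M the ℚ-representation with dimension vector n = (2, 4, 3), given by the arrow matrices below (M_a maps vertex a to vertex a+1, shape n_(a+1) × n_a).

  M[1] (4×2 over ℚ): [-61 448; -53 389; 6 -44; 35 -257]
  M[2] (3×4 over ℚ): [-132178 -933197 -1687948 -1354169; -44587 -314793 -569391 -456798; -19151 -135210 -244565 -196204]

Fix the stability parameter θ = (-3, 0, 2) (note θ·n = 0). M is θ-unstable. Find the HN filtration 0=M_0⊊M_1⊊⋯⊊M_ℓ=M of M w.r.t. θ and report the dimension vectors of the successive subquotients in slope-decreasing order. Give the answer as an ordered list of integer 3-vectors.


Via rank(M_{q-1}∘⋯∘M_p): M ≅ I[1,3]^2, I[2,2], I[2,3].
μ_θ-semistable layers: μ^(1)=2; μ^(2)=0; μ^(3)=-3

((0, 0, 3); (0, 4, 0); (2, 0, 0))


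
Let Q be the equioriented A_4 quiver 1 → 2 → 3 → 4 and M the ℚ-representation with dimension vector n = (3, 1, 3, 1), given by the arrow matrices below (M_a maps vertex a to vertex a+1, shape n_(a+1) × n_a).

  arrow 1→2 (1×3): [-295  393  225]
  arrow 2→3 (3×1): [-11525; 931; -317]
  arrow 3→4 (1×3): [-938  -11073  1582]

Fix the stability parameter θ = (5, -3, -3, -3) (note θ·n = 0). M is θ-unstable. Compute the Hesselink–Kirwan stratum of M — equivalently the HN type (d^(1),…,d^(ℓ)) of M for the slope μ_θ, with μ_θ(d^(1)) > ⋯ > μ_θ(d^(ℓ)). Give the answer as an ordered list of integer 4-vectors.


Interval decomposition of M: I[1,1]^2, I[1,4], I[3,3]^2.
HN type (ℓ=3): μ^(1)=5; μ^(2)=-1; μ^(3)=-3

((2, 0, 0, 0); (1, 1, 1, 1); (0, 0, 2, 0))
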